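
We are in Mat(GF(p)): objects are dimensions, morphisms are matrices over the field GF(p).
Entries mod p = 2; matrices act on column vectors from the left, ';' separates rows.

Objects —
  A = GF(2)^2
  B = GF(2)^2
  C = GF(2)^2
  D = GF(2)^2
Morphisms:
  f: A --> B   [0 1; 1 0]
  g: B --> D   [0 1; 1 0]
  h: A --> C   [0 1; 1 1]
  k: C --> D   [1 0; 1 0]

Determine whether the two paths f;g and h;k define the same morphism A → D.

Answer: DOES NOT COMMUTE

Work:
Path 1 = f;g:
  e0=⟨1,0⟩ f-->⟨0,1⟩ g-->⟨1,0⟩
  e1=⟨0,1⟩ f-->⟨1,0⟩ g-->⟨0,1⟩
  ⟦path⟧₁ = [1 0; 0 1]
Path 2 = h;k:
  e0=⟨1,0⟩ h-->⟨0,1⟩ k-->⟨0,0⟩
  e1=⟨0,1⟩ h-->⟨1,1⟩ k-->⟨1,1⟩
  ⟦path⟧₂ = [0 1; 0 1]
Equal? differ; not commutative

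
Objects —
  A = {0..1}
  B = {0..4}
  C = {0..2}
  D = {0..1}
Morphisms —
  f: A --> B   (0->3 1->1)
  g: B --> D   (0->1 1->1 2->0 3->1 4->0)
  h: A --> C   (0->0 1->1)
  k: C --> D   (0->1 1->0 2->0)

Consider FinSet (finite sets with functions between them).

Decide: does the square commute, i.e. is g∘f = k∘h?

Answer: DOES NOT COMMUTE

Derivation:
Along f;g (path 1):
  0 f-->3 g-->1
  1 f-->1 g-->1
  result₁ = (0->1 1->1)
Along h;k (path 2):
  0 h-->0 k-->1
  1 h-->1 k-->0
  result₂ = (0->1 1->0)
Equal? NO — does not commute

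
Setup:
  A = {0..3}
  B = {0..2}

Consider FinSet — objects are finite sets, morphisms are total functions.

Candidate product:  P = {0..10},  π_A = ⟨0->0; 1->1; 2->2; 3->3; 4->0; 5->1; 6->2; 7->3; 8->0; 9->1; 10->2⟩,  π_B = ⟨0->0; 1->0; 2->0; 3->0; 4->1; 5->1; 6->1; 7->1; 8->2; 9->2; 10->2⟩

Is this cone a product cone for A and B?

|A|·|B| = 4·3 = 12;  |P| = 11
  → cardinalities differ; no bijection possible.

Answer: NOT A VALID PRODUCT — |P|=11 ≠ |A|·|B|=12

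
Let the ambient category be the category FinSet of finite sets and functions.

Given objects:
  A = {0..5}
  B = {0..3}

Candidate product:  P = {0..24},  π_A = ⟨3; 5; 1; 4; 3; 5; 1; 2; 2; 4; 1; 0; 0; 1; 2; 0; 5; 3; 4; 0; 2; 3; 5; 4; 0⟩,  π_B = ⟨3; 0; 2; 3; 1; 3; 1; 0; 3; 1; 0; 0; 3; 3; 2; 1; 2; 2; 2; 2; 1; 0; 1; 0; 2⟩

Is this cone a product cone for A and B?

|A|·|B| = 6·4 = 24;  |P| = 25
  → cardinalities differ; no bijection possible.

Answer: NOT A VALID PRODUCT — |P|=25 ≠ |A|·|B|=24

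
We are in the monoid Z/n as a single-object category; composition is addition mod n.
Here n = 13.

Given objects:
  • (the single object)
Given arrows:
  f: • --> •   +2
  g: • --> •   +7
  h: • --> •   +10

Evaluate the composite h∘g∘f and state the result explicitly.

  0 +2≡2 +7≡9 +10≡6  (mod 13)
composite: +6

Answer: +6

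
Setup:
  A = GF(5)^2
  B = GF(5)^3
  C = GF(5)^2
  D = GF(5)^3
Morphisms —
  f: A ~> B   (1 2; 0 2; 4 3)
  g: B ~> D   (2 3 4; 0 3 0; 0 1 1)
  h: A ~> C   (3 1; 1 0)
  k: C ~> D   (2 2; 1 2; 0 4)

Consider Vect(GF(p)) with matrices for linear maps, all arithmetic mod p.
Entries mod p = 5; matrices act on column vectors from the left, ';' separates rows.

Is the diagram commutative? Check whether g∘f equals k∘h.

Answer: COMMUTES

Work:
Path 1 = f;g:
  e0=[1,0] f~>[1,0,4] g~>[3,0,4]
  e1=[0,1] f~>[2,2,3] g~>[2,1,0]
  ⟦path⟧₁ = (3 2; 0 1; 4 0)
Path 2 = h;k:
  e0=[1,0] h~>[3,1] k~>[3,0,4]
  e1=[0,1] h~>[1,0] k~>[2,1,0]
  ⟦path⟧₂ = (3 2; 0 1; 4 0)
Equal? same morphism ✓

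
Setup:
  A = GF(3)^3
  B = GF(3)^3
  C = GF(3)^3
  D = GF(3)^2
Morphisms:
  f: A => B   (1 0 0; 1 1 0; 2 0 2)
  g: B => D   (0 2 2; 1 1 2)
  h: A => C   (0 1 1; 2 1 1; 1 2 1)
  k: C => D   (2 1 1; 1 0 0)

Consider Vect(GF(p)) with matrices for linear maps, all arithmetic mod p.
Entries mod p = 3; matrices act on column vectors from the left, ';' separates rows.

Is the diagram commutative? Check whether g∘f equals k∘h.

1) trace f;g:
  e0=⟨1,0,0⟩ f=>⟨1,1,2⟩ g=>⟨0,0⟩
  e1=⟨0,1,0⟩ f=>⟨0,1,0⟩ g=>⟨2,1⟩
  e2=⟨0,0,1⟩ f=>⟨0,0,2⟩ g=>⟨1,1⟩
  ⟦path⟧₁ = (0 2 1; 0 1 1)
2) trace h;k:
  e0=⟨1,0,0⟩ h=>⟨0,2,1⟩ k=>⟨0,0⟩
  e1=⟨0,1,0⟩ h=>⟨1,1,2⟩ k=>⟨2,1⟩
  e2=⟨0,0,1⟩ h=>⟨1,1,1⟩ k=>⟨1,1⟩
  ⟦path⟧₂ = (0 2 1; 0 1 1)
Equal? same morphism ✓

Answer: COMMUTES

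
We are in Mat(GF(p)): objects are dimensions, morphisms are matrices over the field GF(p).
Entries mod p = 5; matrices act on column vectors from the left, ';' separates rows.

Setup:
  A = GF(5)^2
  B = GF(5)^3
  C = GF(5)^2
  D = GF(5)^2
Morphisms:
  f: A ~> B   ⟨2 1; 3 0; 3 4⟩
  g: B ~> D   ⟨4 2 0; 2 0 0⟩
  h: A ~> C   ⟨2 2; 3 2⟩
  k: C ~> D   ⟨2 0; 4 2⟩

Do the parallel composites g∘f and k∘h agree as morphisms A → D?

1) trace f;g:
  e0=(1,0) f~>(2,3,3) g~>(4,4)
  e1=(0,1) f~>(1,0,4) g~>(4,2)
  ⟦path⟧₁ = ⟨4 4; 4 2⟩
2) trace h;k:
  e0=(1,0) h~>(2,3) k~>(4,4)
  e1=(0,1) h~>(2,2) k~>(4,2)
  ⟦path⟧₂ = ⟨4 4; 4 2⟩
Equal? same morphism ✓

Answer: COMMUTES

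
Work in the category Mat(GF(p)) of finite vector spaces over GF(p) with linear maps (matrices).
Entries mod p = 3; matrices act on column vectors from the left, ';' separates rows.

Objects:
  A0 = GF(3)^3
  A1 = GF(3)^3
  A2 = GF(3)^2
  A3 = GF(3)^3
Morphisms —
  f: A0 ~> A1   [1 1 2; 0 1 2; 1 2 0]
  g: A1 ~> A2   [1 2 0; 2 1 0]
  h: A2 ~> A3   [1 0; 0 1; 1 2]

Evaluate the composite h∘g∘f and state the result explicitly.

  e0=[1,0,0] f~>[1,0,1] g~>[1,2] h~>[1,2,2]
  e1=[0,1,0] f~>[1,1,2] g~>[0,0] h~>[0,0,0]
  e2=[0,0,1] f~>[2,2,0] g~>[0,0] h~>[0,0,0]
result: [1 0 0; 2 0 0; 2 0 0]

Answer: [1 0 0; 2 0 0; 2 0 0]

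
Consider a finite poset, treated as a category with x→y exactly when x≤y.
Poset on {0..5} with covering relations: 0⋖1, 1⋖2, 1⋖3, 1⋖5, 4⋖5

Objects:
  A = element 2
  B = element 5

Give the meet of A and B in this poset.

Answer: A∧B = 1

Work:
Common predecessors of 2,5: {0,1}
  0 <= 1
  1 <= 1
glb = 1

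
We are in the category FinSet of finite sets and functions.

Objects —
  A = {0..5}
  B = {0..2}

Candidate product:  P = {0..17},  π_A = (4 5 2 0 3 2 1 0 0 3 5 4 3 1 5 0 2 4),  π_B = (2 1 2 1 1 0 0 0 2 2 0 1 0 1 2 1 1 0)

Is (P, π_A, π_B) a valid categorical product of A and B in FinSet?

Answer: NOT A VALID PRODUCT — duplicate pair at indices 15,3

Work:
|A|·|B| = 6·3 = 18;  |P| = 18
Check the pairing map k ↦ (π_A(k), π_B(k)):
  0 -> (4,2)
  1 -> (5,1)
  2 -> (2,2)
  3 -> (0,1)
  4 -> (3,1)
  5 -> (2,0)
  6 -> (1,0)
  7 -> (0,0)
  8 -> (0,2)
  9 -> (3,2)
  10 -> (5,0)
  11 -> (4,1)
  12 -> (3,0)
  13 -> (1,1)
  14 -> (5,2)
  15 -> (0,1)  ✗ repeats pair of k=3
  16 -> (2,1)
  17 -> (4,0)
distinct pairs in image: 17 / 18 needed
  → (0,1) hit at k=3 and k=15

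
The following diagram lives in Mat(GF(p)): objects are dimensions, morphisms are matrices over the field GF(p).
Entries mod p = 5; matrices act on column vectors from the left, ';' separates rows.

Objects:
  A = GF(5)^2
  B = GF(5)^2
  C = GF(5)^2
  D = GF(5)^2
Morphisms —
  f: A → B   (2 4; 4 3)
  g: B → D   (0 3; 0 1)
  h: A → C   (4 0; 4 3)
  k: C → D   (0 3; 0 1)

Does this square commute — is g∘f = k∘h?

Along f;g (path 1):
  e0=[1,0] f→[2,4] g→[2,4]
  e1=[0,1] f→[4,3] g→[4,3]
  composite₁ = (2 4; 4 3)
Along h;k (path 2):
  e0=[1,0] h→[4,4] k→[2,4]
  e1=[0,1] h→[0,3] k→[4,3]
  composite₂ = (2 4; 4 3)
Equal? equal; square commutes

Answer: COMMUTES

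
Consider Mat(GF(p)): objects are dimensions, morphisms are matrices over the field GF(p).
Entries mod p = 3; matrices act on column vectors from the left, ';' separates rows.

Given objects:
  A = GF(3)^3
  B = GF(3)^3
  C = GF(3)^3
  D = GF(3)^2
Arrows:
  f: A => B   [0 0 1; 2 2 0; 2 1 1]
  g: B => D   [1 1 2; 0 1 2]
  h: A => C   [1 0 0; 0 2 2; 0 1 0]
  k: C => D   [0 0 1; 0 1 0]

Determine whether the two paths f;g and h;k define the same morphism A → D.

1) trace f;g:
  e0=[1,0,0] f=>[0,2,2] g=>[0,0]
  e1=[0,1,0] f=>[0,2,1] g=>[1,1]
  e2=[0,0,1] f=>[1,0,1] g=>[0,2]
  result₁ = [0 1 0; 0 1 2]
2) trace h;k:
  e0=[1,0,0] h=>[1,0,0] k=>[0,0]
  e1=[0,1,0] h=>[0,2,1] k=>[1,2]
  e2=[0,0,1] h=>[0,2,0] k=>[0,2]
  result₂ = [0 1 0; 0 2 2]
Equal? distinct morphisms ✗

Answer: DOES NOT COMMUTE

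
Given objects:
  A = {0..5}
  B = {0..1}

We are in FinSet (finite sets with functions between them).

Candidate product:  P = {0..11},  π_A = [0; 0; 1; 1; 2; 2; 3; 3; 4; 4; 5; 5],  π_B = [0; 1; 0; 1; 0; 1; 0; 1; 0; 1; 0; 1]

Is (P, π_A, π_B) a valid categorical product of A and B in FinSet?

Answer: VALID PRODUCT

Derivation:
|A|·|B| = 6·2 = 12;  |P| = 12
Check the pairing map k ↦ (π_A(k), π_B(k)):
  0 -> (0,0)
  1 -> (0,1)
  2 -> (1,0)
  3 -> (1,1)
  4 -> (2,0)
  5 -> (2,1)
  6 -> (3,0)
  7 -> (3,1)
  8 -> (4,0)
  9 -> (4,1)
  10 -> (5,0)
  11 -> (5,1)
distinct pairs in image: 12 / 12 needed
  → bijection onto A×B; projections well-typed.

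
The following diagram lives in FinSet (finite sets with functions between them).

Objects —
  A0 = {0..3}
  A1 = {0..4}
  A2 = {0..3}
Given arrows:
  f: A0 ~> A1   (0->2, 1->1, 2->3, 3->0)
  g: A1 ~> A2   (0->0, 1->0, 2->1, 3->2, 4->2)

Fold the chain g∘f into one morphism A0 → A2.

Answer: (0->1, 1->0, 2->2, 3->0)

Derivation:
  0 f~>2 g~>1
  1 f~>1 g~>0
  2 f~>3 g~>2
  3 f~>0 g~>0
⟦path⟧: (0->1, 1->0, 2->2, 3->0)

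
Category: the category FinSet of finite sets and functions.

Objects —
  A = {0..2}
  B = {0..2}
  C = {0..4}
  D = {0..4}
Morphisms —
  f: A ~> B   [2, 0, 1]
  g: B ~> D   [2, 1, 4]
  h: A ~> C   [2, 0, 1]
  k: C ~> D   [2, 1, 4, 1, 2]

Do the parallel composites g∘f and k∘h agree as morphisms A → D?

Answer: COMMUTES

Work:
1) trace f;g:
  0 f~>2 g~>4
  1 f~>0 g~>2
  2 f~>1 g~>1
  composite₁ = [4, 2, 1]
2) trace h;k:
  0 h~>2 k~>4
  1 h~>0 k~>2
  2 h~>1 k~>1
  composite₂ = [4, 2, 1]
Equal? YES — commutes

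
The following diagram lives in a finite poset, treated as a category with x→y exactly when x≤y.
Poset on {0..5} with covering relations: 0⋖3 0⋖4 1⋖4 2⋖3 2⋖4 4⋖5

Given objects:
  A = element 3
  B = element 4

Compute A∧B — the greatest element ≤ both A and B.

Answer: NO MEET EXISTS

Work:
Common predecessors of 3,4: {0,2}
  maximal lower bounds 0 and 2 are incomparable: neither 0≤2 nor 2≤0
→ no greatest lower bound exists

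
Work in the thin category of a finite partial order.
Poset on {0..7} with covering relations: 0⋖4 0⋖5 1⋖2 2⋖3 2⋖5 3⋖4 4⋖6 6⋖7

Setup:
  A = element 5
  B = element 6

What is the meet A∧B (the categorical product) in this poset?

Answer: NO MEET EXISTS

Work:
Common predecessors of 5,6: {0,1,2}
  maximal lower bounds 0 and 2 are incomparable: neither 0≤2 nor 2≤0
→ no greatest lower bound exists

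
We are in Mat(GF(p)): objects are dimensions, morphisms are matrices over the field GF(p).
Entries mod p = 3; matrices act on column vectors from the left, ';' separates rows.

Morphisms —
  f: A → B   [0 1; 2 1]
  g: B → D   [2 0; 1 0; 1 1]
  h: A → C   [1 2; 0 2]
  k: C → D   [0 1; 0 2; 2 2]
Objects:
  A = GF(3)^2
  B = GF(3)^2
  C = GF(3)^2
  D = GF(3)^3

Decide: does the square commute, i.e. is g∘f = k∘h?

Path 1 = f;g:
  e0=(1,0) f→(0,2) g→(0,0,2)
  e1=(0,1) f→(1,1) g→(2,1,2)
  ⟦path⟧₁ = [0 2; 0 1; 2 2]
Path 2 = h;k:
  e0=(1,0) h→(1,0) k→(0,0,2)
  e1=(0,1) h→(2,2) k→(2,1,2)
  ⟦path⟧₂ = [0 2; 0 1; 2 2]
Equal? YES — commutes

Answer: COMMUTES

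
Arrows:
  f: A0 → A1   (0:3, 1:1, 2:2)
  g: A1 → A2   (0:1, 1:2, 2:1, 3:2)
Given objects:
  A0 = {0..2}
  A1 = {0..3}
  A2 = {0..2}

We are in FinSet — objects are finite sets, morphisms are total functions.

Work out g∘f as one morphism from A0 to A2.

Answer: (0:2, 1:2, 2:1)

Work:
  0 f→3 g→2
  1 f→1 g→2
  2 f→2 g→1
⟦path⟧: (0:2, 1:2, 2:1)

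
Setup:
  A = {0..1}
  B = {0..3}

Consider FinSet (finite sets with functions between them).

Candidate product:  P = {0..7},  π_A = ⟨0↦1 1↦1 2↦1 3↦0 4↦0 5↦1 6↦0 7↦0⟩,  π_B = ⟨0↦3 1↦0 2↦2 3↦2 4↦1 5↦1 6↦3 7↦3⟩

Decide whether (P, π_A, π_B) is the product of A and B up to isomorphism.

Answer: NOT A VALID PRODUCT — duplicate pair at indices 7,6

Trace:
|A|·|B| = 2·4 = 8;  |P| = 8
Check the pairing map k ↦ (π_A(k), π_B(k)):
  0 ↦ (1,3)
  1 ↦ (1,0)
  2 ↦ (1,2)
  3 ↦ (0,2)
  4 ↦ (0,1)
  5 ↦ (1,1)
  6 ↦ (0,3)
  7 ↦ (0,3)  ✗ repeats pair of k=6
distinct pairs in image: 7 / 8 needed
  → (0,3) hit at k=6 and k=7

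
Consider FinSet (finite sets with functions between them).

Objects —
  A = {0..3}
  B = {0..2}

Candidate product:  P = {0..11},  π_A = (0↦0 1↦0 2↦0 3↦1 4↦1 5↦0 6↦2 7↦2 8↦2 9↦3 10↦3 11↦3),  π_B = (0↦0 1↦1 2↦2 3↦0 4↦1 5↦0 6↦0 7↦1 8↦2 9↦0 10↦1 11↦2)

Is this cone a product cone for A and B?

|A|·|B| = 4·3 = 12;  |P| = 12
Check the pairing map k ↦ (π_A(k), π_B(k)):
  0 ↦ (0,0)
  1 ↦ (0,1)
  2 ↦ (0,2)
  3 ↦ (1,0)
  4 ↦ (1,1)
  5 ↦ (0,0)  ✗ repeats pair of k=0
  6 ↦ (2,0)
  7 ↦ (2,1)
  8 ↦ (2,2)
  9 ↦ (3,0)
  10 ↦ (3,1)
  11 ↦ (3,2)
distinct pairs in image: 11 / 12 needed
  → (0,0) hit at k=0 and k=5

Answer: NOT A VALID PRODUCT — duplicate pair at indices 0,5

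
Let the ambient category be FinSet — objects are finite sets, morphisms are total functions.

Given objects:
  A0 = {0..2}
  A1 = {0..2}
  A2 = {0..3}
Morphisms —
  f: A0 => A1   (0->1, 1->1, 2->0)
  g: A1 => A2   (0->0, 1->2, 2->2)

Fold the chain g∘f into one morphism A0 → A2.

  0 f=>1 g=>2
  1 f=>1 g=>2
  2 f=>0 g=>0
result: (0->2, 1->2, 2->0)

Answer: (0->2, 1->2, 2->0)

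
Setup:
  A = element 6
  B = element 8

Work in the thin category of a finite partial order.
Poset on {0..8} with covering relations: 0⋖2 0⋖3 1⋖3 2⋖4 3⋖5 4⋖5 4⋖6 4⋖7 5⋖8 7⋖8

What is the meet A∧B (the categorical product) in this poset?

Answer: A∧B = 4

Work:
Lower bounds of A=6 and B=8: {0,2,4}
  0 ⊑ 4
  2 ⊑ 4
  4 ⊑ 4
glb = 4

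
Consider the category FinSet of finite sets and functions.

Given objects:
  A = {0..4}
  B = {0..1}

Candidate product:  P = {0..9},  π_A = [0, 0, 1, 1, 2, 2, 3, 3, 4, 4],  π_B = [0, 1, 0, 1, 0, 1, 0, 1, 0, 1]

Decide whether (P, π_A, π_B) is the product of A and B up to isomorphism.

|A|·|B| = 5·2 = 10;  |P| = 10
Check the pairing map k ↦ (π_A(k), π_B(k)):
  0 : (0,0)
  1 : (0,1)
  2 : (1,0)
  3 : (1,1)
  4 : (2,0)
  5 : (2,1)
  6 : (3,0)
  7 : (3,1)
  8 : (4,0)
  9 : (4,1)
distinct pairs in image: 10 / 10 needed
  → bijection onto A×B; projections well-typed.

Answer: VALID PRODUCT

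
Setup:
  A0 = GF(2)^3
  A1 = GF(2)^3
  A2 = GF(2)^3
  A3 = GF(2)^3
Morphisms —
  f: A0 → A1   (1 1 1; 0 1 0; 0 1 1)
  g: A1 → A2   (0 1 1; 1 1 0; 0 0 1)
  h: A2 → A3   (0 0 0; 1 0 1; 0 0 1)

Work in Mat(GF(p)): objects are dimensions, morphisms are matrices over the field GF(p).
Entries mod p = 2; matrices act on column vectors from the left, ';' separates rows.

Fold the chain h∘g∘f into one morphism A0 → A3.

Answer: (0 0 0; 0 1 0; 0 1 1)

Work:
  e0=⟨1,0,0⟩ f→⟨1,0,0⟩ g→⟨0,1,0⟩ h→⟨0,0,0⟩
  e1=⟨0,1,0⟩ f→⟨1,1,1⟩ g→⟨0,0,1⟩ h→⟨0,1,1⟩
  e2=⟨0,0,1⟩ f→⟨1,0,1⟩ g→⟨1,1,1⟩ h→⟨0,0,1⟩
result: (0 0 0; 0 1 0; 0 1 1)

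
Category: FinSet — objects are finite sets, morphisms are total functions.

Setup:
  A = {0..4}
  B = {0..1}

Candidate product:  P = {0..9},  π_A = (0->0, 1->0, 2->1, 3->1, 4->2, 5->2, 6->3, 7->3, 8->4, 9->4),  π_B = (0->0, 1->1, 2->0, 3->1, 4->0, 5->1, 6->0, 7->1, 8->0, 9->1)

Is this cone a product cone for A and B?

|A|·|B| = 5·2 = 10;  |P| = 10
Check the pairing map k ↦ (π_A(k), π_B(k)):
  0 -> (0,0)
  1 -> (0,1)
  2 -> (1,0)
  3 -> (1,1)
  4 -> (2,0)
  5 -> (2,1)
  6 -> (3,0)
  7 -> (3,1)
  8 -> (4,0)
  9 -> (4,1)
distinct pairs in image: 10 / 10 needed
  → bijection onto A×B; projections well-typed.

Answer: VALID PRODUCT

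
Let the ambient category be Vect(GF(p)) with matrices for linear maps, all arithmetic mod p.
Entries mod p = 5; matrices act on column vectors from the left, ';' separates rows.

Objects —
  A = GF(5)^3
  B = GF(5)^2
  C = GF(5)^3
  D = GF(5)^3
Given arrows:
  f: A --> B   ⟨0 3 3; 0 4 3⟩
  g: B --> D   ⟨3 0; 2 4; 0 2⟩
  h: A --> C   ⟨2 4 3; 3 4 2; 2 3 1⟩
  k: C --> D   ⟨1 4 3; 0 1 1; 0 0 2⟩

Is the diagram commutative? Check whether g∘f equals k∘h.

1) trace f;g:
  e0=(1,0,0) f-->(0,0) g-->(0,0,0)
  e1=(0,1,0) f-->(3,4) g-->(4,2,3)
  e2=(0,0,1) f-->(3,3) g-->(4,3,1)
  ⟦path⟧₁ = ⟨0 4 4; 0 2 3; 0 3 1⟩
2) trace h;k:
  e0=(1,0,0) h-->(2,3,2) k-->(0,0,4)
  e1=(0,1,0) h-->(4,4,3) k-->(4,2,1)
  e2=(0,0,1) h-->(3,2,1) k-->(4,3,2)
  ⟦path⟧₂ = ⟨0 4 4; 0 2 3; 4 1 2⟩
Equal? distinct morphisms ✗

Answer: DOES NOT COMMUTE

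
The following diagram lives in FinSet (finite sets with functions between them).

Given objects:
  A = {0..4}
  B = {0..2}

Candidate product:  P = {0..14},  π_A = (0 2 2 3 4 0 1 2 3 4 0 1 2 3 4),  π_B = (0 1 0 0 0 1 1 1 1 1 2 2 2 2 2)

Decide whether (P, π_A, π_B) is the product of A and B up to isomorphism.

Answer: NOT A VALID PRODUCT — duplicate pair at indices 7,1

Work:
|A|·|B| = 5·3 = 15;  |P| = 15
Check the pairing map k ↦ (π_A(k), π_B(k)):
  0 ↦ (0,0)
  1 ↦ (2,1)
  2 ↦ (2,0)
  3 ↦ (3,0)
  4 ↦ (4,0)
  5 ↦ (0,1)
  6 ↦ (1,1)
  7 ↦ (2,1)  ✗ repeats pair of k=1
  8 ↦ (3,1)
  9 ↦ (4,1)
  10 ↦ (0,2)
  11 ↦ (1,2)
  12 ↦ (2,2)
  13 ↦ (3,2)
  14 ↦ (4,2)
distinct pairs in image: 14 / 15 needed
  → (2,1) hit at k=1 and k=7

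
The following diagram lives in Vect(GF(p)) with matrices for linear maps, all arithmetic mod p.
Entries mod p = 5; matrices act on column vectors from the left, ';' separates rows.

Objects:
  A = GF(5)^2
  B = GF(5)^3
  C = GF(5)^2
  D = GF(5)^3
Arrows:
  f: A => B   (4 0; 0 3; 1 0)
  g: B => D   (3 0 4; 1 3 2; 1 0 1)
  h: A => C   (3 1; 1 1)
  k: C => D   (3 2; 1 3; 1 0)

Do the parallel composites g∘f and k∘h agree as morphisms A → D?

Answer: DOES NOT COMMUTE

Trace:
Along f;g (path 1):
  e0=(1,0) f=>(4,0,1) g=>(1,1,0)
  e1=(0,1) f=>(0,3,0) g=>(0,4,0)
  composite₁ = (1 0; 1 4; 0 0)
Along h;k (path 2):
  e0=(1,0) h=>(3,1) k=>(1,1,3)
  e1=(0,1) h=>(1,1) k=>(0,4,1)
  composite₂ = (1 0; 1 4; 3 1)
Equal? differ; not commutative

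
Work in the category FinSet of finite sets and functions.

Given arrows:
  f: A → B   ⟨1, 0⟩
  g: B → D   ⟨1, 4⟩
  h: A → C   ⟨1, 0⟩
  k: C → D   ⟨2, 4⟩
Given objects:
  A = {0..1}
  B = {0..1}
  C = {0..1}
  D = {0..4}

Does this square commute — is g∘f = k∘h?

Answer: DOES NOT COMMUTE

Trace:
1) trace f;g:
  0 f→1 g→4
  1 f→0 g→1
  composite₁ = ⟨4, 1⟩
2) trace h;k:
  0 h→1 k→4
  1 h→0 k→2
  composite₂ = ⟨4, 2⟩
Equal? NO — does not commute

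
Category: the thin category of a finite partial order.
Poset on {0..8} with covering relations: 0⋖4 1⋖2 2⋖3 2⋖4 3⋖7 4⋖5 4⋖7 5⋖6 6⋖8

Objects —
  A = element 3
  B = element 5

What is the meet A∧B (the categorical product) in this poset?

Answer: A∧B = 2

Work:
Lower bounds of A=3 and B=5: {1,2}
  1 ⊑ 2
  2 ⊑ 2
glb = 2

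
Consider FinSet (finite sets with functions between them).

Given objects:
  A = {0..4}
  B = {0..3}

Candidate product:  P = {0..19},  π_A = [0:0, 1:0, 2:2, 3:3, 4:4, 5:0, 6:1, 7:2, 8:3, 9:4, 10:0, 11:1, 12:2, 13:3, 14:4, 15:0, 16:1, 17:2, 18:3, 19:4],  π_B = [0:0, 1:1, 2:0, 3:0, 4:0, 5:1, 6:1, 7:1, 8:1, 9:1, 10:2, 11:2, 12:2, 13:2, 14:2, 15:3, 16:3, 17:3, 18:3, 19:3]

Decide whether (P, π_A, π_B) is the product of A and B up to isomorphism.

Answer: NOT A VALID PRODUCT — duplicate pair at indices 5,1

Work:
|A|·|B| = 5·4 = 20;  |P| = 20
Check the pairing map k ↦ (π_A(k), π_B(k)):
  0 : (0,0)
  1 : (0,1)
  2 : (2,0)
  3 : (3,0)
  4 : (4,0)
  5 : (0,1)  ✗ repeats pair of k=1
  6 : (1,1)
  7 : (2,1)
  8 : (3,1)
  9 : (4,1)
  10 : (0,2)
  11 : (1,2)
  12 : (2,2)
  13 : (3,2)
  14 : (4,2)
  15 : (0,3)
  16 : (1,3)
  17 : (2,3)
  18 : (3,3)
  19 : (4,3)
distinct pairs in image: 19 / 20 needed
  → (0,1) hit at k=1 and k=5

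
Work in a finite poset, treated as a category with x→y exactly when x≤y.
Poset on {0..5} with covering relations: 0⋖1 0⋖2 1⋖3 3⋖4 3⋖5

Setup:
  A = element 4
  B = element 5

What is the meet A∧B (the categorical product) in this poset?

{x : x≤A ∧ x≤B} = {0,1,3}  (A=4, B=5)
  0 ≤ 3
  1 ≤ 3
  3 ≤ 3
glb = 3

Answer: A∧B = 3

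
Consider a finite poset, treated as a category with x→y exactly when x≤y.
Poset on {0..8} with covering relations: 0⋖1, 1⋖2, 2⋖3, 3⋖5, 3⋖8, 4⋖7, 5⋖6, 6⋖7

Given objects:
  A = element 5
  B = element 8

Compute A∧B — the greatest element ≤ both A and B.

Answer: A∧B = 3

Trace:
Common predecessors of 5,8: {0,1,2,3}
  0 ⊑ 3
  1 ⊑ 3
  2 ⊑ 3
  3 ⊑ 3
glb = 3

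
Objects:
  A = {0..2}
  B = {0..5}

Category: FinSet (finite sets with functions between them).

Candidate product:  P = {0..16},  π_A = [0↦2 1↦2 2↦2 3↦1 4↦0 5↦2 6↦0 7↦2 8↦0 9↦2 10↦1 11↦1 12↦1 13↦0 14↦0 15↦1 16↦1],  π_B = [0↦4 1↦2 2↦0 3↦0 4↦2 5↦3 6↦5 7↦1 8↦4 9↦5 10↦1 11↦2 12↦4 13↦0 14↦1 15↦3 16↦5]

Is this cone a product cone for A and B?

|A|·|B| = 3·6 = 18;  |P| = 17
  → cardinalities differ; no bijection possible.

Answer: NOT A VALID PRODUCT — |P|=17 ≠ |A|·|B|=18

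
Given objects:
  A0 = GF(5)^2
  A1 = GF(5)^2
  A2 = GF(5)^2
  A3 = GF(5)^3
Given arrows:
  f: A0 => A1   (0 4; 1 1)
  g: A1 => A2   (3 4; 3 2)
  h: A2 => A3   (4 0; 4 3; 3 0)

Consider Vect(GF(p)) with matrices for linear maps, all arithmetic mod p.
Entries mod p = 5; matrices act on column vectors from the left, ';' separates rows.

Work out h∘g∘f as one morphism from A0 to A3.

  e0=[1,0] f=>[0,1] g=>[4,2] h=>[1,2,2]
  e1=[0,1] f=>[4,1] g=>[1,4] h=>[4,1,3]
⟦path⟧: (1 4; 2 1; 2 3)

Answer: (1 4; 2 1; 2 3)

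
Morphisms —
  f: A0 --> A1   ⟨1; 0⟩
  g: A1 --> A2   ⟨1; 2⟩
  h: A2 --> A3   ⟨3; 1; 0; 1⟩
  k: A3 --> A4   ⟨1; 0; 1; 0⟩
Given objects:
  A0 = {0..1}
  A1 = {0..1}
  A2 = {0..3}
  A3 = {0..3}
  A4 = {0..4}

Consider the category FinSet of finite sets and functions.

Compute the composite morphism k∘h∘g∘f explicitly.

Answer: ⟨1; 0⟩

Trace:
  0 f-->1 g-->2 h-->0 k-->1
  1 f-->0 g-->1 h-->1 k-->0
result: ⟨1; 0⟩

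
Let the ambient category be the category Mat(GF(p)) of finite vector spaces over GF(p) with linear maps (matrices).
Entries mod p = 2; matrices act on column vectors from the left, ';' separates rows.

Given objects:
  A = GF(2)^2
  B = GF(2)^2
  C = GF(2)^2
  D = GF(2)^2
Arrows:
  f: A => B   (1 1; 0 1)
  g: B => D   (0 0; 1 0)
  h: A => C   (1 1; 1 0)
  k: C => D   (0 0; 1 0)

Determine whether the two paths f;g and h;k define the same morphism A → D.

1) trace f;g:
  e0=⟨1,0⟩ f=>⟨1,0⟩ g=>⟨0,1⟩
  e1=⟨0,1⟩ f=>⟨1,1⟩ g=>⟨0,1⟩
  composite₁ = (0 0; 1 1)
2) trace h;k:
  e0=⟨1,0⟩ h=>⟨1,1⟩ k=>⟨0,1⟩
  e1=⟨0,1⟩ h=>⟨1,0⟩ k=>⟨0,1⟩
  composite₂ = (0 0; 1 1)
Equal? YES — commutes

Answer: COMMUTES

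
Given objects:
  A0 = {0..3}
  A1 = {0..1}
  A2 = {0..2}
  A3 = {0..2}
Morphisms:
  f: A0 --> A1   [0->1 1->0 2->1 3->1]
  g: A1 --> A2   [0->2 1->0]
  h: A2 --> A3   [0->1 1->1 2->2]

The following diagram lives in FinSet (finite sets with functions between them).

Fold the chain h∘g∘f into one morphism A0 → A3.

  0 f-->1 g-->0 h-->1
  1 f-->0 g-->2 h-->2
  2 f-->1 g-->0 h-->1
  3 f-->1 g-->0 h-->1
composite: [0->1 1->2 2->1 3->1]

Answer: [0->1 1->2 2->1 3->1]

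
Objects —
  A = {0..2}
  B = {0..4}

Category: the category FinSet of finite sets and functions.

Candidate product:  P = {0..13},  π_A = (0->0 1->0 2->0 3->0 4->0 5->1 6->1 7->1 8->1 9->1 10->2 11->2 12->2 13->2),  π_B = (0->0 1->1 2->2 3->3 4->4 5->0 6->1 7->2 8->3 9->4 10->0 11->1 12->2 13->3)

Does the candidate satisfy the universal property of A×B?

|A|·|B| = 3·5 = 15;  |P| = 14
  → cardinalities differ; no bijection possible.

Answer: NOT A VALID PRODUCT — |P|=14 ≠ |A|·|B|=15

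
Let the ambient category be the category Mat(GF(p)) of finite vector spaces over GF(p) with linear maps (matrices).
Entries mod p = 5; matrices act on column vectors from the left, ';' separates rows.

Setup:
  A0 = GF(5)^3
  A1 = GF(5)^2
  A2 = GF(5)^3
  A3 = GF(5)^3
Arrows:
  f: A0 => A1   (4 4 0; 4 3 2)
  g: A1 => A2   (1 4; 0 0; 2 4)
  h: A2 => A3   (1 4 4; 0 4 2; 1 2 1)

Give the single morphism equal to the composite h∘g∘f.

  e0=(1,0,0) f=>(4,4) g=>(0,0,4) h=>(1,3,4)
  e1=(0,1,0) f=>(4,3) g=>(1,0,0) h=>(1,0,1)
  e2=(0,0,1) f=>(0,2) g=>(3,0,3) h=>(0,1,1)
⟦path⟧: (1 1 0; 3 0 1; 4 1 1)

Answer: (1 1 0; 3 0 1; 4 1 1)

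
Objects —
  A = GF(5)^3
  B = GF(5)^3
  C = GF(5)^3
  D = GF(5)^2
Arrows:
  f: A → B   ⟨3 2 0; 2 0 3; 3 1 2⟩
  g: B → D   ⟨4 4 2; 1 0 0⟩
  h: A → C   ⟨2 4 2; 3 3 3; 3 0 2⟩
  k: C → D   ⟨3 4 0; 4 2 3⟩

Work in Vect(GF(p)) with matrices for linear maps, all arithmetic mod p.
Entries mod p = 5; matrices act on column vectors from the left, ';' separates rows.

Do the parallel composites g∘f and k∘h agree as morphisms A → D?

Answer: DOES NOT COMMUTE

Trace:
1) trace f;g:
  e0=(1,0,0) f→(3,2,3) g→(1,3)
  e1=(0,1,0) f→(2,0,1) g→(0,2)
  e2=(0,0,1) f→(0,3,2) g→(1,0)
  composite₁ = ⟨1 0 1; 3 2 0⟩
2) trace h;k:
  e0=(1,0,0) h→(2,3,3) k→(3,3)
  e1=(0,1,0) h→(4,3,0) k→(4,2)
  e2=(0,0,1) h→(2,3,2) k→(3,0)
  composite₂ = ⟨3 4 3; 3 2 0⟩
Equal? NO — does not commute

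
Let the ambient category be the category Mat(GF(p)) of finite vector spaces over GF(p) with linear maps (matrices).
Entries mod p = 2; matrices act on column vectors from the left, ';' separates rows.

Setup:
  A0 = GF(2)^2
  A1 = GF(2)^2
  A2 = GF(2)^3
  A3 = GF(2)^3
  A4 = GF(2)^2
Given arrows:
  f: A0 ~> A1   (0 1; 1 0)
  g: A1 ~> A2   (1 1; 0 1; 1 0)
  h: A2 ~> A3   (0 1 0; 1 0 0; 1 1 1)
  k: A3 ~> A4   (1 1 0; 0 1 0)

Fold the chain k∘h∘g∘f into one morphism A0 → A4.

  e0=[1,0] f~>[0,1] g~>[1,1,0] h~>[1,1,0] k~>[0,1]
  e1=[0,1] f~>[1,0] g~>[1,0,1] h~>[0,1,0] k~>[1,1]
composite: (0 1; 1 1)

Answer: (0 1; 1 1)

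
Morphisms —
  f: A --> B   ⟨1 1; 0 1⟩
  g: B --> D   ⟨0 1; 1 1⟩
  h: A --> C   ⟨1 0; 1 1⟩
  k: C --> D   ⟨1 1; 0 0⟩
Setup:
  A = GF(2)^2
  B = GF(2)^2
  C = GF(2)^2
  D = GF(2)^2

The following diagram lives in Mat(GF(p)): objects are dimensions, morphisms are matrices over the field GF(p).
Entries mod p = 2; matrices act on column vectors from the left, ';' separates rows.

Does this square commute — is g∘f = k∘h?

1) trace f;g:
  e0=⟨1,0⟩ f-->⟨1,0⟩ g-->⟨0,1⟩
  e1=⟨0,1⟩ f-->⟨1,1⟩ g-->⟨1,0⟩
  ⟦path⟧₁ = ⟨0 1; 1 0⟩
2) trace h;k:
  e0=⟨1,0⟩ h-->⟨1,1⟩ k-->⟨0,0⟩
  e1=⟨0,1⟩ h-->⟨0,1⟩ k-->⟨1,0⟩
  ⟦path⟧₂ = ⟨0 1; 0 0⟩
Equal? NO — does not commute

Answer: DOES NOT COMMUTE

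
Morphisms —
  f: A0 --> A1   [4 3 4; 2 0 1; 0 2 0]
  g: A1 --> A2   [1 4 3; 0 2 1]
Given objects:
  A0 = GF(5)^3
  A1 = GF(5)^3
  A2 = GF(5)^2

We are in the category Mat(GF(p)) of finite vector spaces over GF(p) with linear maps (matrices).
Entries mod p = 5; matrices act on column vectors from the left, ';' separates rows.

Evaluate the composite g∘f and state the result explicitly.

Answer: [2 4 3; 4 2 2]

Trace:
  e0=⟨1,0,0⟩ f-->⟨4,2,0⟩ g-->⟨2,4⟩
  e1=⟨0,1,0⟩ f-->⟨3,0,2⟩ g-->⟨4,2⟩
  e2=⟨0,0,1⟩ f-->⟨4,1,0⟩ g-->⟨3,2⟩
composite: [2 4 3; 4 2 2]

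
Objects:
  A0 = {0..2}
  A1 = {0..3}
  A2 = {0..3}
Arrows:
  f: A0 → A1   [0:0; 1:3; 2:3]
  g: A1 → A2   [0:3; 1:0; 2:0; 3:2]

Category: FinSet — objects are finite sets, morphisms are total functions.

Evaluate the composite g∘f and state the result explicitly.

  0 f→0 g→3
  1 f→3 g→2
  2 f→3 g→2
result: [0:3; 1:2; 2:2]

Answer: [0:3; 1:2; 2:2]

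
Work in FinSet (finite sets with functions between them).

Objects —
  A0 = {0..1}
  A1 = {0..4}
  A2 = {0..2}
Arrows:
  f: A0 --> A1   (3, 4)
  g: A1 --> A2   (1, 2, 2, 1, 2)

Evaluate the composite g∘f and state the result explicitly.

Answer: (1, 2)

Derivation:
  0 f-->3 g-->1
  1 f-->4 g-->2
⟦path⟧: (1, 2)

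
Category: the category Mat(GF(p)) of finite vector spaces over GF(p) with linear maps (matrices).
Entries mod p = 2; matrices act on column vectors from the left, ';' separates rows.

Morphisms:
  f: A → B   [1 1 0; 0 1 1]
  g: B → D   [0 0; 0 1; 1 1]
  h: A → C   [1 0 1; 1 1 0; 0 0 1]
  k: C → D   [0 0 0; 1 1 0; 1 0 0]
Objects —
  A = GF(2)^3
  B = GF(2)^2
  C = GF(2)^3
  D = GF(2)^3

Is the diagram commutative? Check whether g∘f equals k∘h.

Answer: COMMUTES

Derivation:
Path 1 = f;g:
  e0=(1,0,0) f→(1,0) g→(0,0,1)
  e1=(0,1,0) f→(1,1) g→(0,1,0)
  e2=(0,0,1) f→(0,1) g→(0,1,1)
  composite₁ = [0 0 0; 0 1 1; 1 0 1]
Path 2 = h;k:
  e0=(1,0,0) h→(1,1,0) k→(0,0,1)
  e1=(0,1,0) h→(0,1,0) k→(0,1,0)
  e2=(0,0,1) h→(1,0,1) k→(0,1,1)
  composite₂ = [0 0 0; 0 1 1; 1 0 1]
Equal? equal; square commutes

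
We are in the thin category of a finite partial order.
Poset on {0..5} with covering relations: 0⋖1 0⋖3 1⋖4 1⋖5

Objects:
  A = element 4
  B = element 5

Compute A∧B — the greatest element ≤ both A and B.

Answer: A∧B = 1

Derivation:
Common predecessors of 4,5: {0,1}
  0 ⊑ 1
  1 ⊑ 1
glb = 1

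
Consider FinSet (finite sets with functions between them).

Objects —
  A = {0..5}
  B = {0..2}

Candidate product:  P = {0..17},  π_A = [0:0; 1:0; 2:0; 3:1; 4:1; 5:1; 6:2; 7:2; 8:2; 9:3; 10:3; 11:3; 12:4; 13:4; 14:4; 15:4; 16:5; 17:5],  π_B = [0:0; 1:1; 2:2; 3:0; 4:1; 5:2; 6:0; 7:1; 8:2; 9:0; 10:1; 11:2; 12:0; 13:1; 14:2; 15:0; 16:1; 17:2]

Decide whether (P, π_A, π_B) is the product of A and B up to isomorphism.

Answer: NOT A VALID PRODUCT — duplicate pair at indices 12,15

Derivation:
|A|·|B| = 6·3 = 18;  |P| = 18
Check the pairing map k ↦ (π_A(k), π_B(k)):
  0 : (0,0)
  1 : (0,1)
  2 : (0,2)
  3 : (1,0)
  4 : (1,1)
  5 : (1,2)
  6 : (2,0)
  7 : (2,1)
  8 : (2,2)
  9 : (3,0)
  10 : (3,1)
  11 : (3,2)
  12 : (4,0)
  13 : (4,1)
  14 : (4,2)
  15 : (4,0)  ✗ repeats pair of k=12
  16 : (5,1)
  17 : (5,2)
distinct pairs in image: 17 / 18 needed
  → (4,0) hit at k=12 and k=15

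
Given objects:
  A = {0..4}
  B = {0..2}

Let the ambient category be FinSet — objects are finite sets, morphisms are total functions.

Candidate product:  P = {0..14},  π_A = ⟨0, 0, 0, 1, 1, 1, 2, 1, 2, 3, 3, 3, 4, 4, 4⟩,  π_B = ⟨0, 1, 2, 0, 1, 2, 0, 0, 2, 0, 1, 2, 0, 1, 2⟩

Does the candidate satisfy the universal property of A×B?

|A|·|B| = 5·3 = 15;  |P| = 15
Check the pairing map k ↦ (π_A(k), π_B(k)):
  0 ↦ (0,0)
  1 ↦ (0,1)
  2 ↦ (0,2)
  3 ↦ (1,0)
  4 ↦ (1,1)
  5 ↦ (1,2)
  6 ↦ (2,0)
  7 ↦ (1,0)  ✗ repeats pair of k=3
  8 ↦ (2,2)
  9 ↦ (3,0)
  10 ↦ (3,1)
  11 ↦ (3,2)
  12 ↦ (4,0)
  13 ↦ (4,1)
  14 ↦ (4,2)
distinct pairs in image: 14 / 15 needed
  → (1,0) hit at k=3 and k=7

Answer: NOT A VALID PRODUCT — duplicate pair at indices 3,7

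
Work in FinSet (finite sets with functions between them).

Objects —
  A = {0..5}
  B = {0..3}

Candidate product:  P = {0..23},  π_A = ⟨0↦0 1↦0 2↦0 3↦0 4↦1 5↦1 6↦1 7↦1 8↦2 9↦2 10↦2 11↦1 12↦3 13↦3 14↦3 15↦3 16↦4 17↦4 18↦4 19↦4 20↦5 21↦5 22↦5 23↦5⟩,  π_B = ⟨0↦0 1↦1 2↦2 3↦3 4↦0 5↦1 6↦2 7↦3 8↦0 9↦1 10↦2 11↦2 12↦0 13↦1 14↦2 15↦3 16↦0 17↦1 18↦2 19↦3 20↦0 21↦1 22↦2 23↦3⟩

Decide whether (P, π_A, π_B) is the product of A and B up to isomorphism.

|A|·|B| = 6·4 = 24;  |P| = 24
Check the pairing map k ↦ (π_A(k), π_B(k)):
  0 ↦ (0,0)
  1 ↦ (0,1)
  2 ↦ (0,2)
  3 ↦ (0,3)
  4 ↦ (1,0)
  5 ↦ (1,1)
  6 ↦ (1,2)
  7 ↦ (1,3)
  8 ↦ (2,0)
  9 ↦ (2,1)
  10 ↦ (2,2)
  11 ↦ (1,2)  ✗ repeats pair of k=6
  12 ↦ (3,0)
  13 ↦ (3,1)
  14 ↦ (3,2)
  15 ↦ (3,3)
  16 ↦ (4,0)
  17 ↦ (4,1)
  18 ↦ (4,2)
  19 ↦ (4,3)
  20 ↦ (5,0)
  21 ↦ (5,1)
  22 ↦ (5,2)
  23 ↦ (5,3)
distinct pairs in image: 23 / 24 needed
  → (1,2) hit at k=6 and k=11

Answer: NOT A VALID PRODUCT — duplicate pair at indices 6,11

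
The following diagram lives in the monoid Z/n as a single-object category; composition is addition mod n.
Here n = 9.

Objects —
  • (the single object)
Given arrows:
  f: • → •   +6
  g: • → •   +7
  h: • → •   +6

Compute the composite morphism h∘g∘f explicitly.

Answer: +1

Trace:
  0 +6≡6 +7≡4 +6≡1  (mod 9)
⟦path⟧: +1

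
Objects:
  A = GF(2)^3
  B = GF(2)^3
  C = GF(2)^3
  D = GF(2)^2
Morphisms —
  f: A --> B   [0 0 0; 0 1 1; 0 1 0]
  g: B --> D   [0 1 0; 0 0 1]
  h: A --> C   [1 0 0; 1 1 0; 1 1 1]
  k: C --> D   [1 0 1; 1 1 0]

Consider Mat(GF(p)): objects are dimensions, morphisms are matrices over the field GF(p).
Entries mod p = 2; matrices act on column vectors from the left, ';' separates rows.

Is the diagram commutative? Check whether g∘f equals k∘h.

Answer: COMMUTES

Work:
Path 1 = f;g:
  e0=(1,0,0) f-->(0,0,0) g-->(0,0)
  e1=(0,1,0) f-->(0,1,1) g-->(1,1)
  e2=(0,0,1) f-->(0,1,0) g-->(1,0)
  ⟦path⟧₁ = [0 1 1; 0 1 0]
Path 2 = h;k:
  e0=(1,0,0) h-->(1,1,1) k-->(0,0)
  e1=(0,1,0) h-->(0,1,1) k-->(1,1)
  e2=(0,0,1) h-->(0,0,1) k-->(1,0)
  ⟦path⟧₂ = [0 1 1; 0 1 0]
Equal? equal; square commutes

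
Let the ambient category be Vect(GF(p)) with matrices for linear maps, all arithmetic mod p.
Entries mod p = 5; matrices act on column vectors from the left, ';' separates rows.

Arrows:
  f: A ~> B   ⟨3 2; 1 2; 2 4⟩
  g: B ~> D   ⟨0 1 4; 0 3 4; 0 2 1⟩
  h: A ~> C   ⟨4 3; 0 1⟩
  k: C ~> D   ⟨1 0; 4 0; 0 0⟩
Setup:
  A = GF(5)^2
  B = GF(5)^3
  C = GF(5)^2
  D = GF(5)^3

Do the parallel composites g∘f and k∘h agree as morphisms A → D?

1) trace f;g:
  e0=⟨1,0⟩ f~>⟨3,1,2⟩ g~>⟨4,1,4⟩
  e1=⟨0,1⟩ f~>⟨2,2,4⟩ g~>⟨3,2,3⟩
  composite₁ = ⟨4 3; 1 2; 4 3⟩
2) trace h;k:
  e0=⟨1,0⟩ h~>⟨4,0⟩ k~>⟨4,1,0⟩
  e1=⟨0,1⟩ h~>⟨3,1⟩ k~>⟨3,2,0⟩
  composite₂ = ⟨4 3; 1 2; 0 0⟩
Equal? differ; not commutative

Answer: DOES NOT COMMUTE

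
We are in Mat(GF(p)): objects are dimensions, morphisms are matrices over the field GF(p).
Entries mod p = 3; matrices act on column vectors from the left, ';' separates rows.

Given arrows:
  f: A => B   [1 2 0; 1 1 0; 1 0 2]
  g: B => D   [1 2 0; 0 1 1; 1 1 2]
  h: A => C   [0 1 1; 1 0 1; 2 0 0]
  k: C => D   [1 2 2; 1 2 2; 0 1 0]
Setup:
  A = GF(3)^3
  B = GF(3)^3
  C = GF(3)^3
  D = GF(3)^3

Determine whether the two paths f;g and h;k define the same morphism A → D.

Answer: DOES NOT COMMUTE

Work:
Along f;g (path 1):
  e0=[1,0,0] f=>[1,1,1] g=>[0,2,1]
  e1=[0,1,0] f=>[2,1,0] g=>[1,1,0]
  e2=[0,0,1] f=>[0,0,2] g=>[0,2,1]
  composite₁ = [0 1 0; 2 1 2; 1 0 1]
Along h;k (path 2):
  e0=[1,0,0] h=>[0,1,2] k=>[0,0,1]
  e1=[0,1,0] h=>[1,0,0] k=>[1,1,0]
  e2=[0,0,1] h=>[1,1,0] k=>[0,0,1]
  composite₂ = [0 1 0; 0 1 0; 1 0 1]
Equal? differ; not commutative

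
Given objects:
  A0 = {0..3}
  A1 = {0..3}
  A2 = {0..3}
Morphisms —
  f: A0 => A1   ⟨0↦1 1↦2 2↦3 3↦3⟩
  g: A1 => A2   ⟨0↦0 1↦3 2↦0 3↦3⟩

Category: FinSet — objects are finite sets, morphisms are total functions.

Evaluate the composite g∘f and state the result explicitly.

  0 f=>1 g=>3
  1 f=>2 g=>0
  2 f=>3 g=>3
  3 f=>3 g=>3
⟦path⟧: ⟨0↦3 1↦0 2↦3 3↦3⟩

Answer: ⟨0↦3 1↦0 2↦3 3↦3⟩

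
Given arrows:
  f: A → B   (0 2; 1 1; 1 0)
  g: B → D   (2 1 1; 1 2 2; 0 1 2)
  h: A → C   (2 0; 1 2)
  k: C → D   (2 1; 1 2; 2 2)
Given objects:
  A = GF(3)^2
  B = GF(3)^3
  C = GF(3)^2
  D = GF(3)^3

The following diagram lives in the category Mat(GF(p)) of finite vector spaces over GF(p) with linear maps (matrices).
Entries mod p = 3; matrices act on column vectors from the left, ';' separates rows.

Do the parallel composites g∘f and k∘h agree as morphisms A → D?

Answer: COMMUTES

Trace:
Along f;g (path 1):
  e0=⟨1,0⟩ f→⟨0,1,1⟩ g→⟨2,1,0⟩
  e1=⟨0,1⟩ f→⟨2,1,0⟩ g→⟨2,1,1⟩
  result₁ = (2 2; 1 1; 0 1)
Along h;k (path 2):
  e0=⟨1,0⟩ h→⟨2,1⟩ k→⟨2,1,0⟩
  e1=⟨0,1⟩ h→⟨0,2⟩ k→⟨2,1,1⟩
  result₂ = (2 2; 1 1; 0 1)
Equal? YES — commutes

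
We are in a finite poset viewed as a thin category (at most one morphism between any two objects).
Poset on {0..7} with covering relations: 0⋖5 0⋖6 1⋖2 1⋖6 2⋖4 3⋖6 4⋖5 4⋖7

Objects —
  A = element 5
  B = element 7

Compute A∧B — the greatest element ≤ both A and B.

Answer: A∧B = 4

Work:
{x : x≤A ∧ x≤B} = {1,2,4}  (A=5, B=7)
  1 ≤ 4
  2 ≤ 4
  4 ≤ 4
glb = 4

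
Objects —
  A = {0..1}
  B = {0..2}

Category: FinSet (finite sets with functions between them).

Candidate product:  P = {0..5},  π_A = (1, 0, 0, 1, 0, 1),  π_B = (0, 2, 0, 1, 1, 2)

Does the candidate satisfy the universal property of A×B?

Answer: VALID PRODUCT

Trace:
|A|·|B| = 2·3 = 6;  |P| = 6
Check the pairing map k ↦ (π_A(k), π_B(k)):
  0 -> (1,0)
  1 -> (0,2)
  2 -> (0,0)
  3 -> (1,1)
  4 -> (0,1)
  5 -> (1,2)
distinct pairs in image: 6 / 6 needed
  → bijection onto A×B; projections well-typed.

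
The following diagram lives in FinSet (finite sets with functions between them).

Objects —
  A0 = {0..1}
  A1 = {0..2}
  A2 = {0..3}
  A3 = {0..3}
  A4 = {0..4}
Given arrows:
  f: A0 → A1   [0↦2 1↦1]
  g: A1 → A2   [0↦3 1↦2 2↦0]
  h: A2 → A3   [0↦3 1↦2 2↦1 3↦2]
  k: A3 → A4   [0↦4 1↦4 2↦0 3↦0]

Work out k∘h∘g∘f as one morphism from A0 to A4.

Answer: [0↦0 1↦4]

Work:
  0 f→2 g→0 h→3 k→0
  1 f→1 g→2 h→1 k→4
composite: [0↦0 1↦4]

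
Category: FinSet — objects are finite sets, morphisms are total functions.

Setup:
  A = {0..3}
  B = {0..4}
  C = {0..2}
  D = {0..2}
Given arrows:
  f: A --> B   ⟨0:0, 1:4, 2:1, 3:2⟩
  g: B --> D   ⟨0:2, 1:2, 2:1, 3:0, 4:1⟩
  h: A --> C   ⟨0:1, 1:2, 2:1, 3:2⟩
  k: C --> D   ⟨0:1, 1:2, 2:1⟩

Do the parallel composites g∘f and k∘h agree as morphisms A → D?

Answer: COMMUTES

Derivation:
Path 1 = f;g:
  0 f-->0 g-->2
  1 f-->4 g-->1
  2 f-->1 g-->2
  3 f-->2 g-->1
  composite₁ = ⟨0:2, 1:1, 2:2, 3:1⟩
Path 2 = h;k:
  0 h-->1 k-->2
  1 h-->2 k-->1
  2 h-->1 k-->2
  3 h-->2 k-->1
  composite₂ = ⟨0:2, 1:1, 2:2, 3:1⟩
Equal? same morphism ✓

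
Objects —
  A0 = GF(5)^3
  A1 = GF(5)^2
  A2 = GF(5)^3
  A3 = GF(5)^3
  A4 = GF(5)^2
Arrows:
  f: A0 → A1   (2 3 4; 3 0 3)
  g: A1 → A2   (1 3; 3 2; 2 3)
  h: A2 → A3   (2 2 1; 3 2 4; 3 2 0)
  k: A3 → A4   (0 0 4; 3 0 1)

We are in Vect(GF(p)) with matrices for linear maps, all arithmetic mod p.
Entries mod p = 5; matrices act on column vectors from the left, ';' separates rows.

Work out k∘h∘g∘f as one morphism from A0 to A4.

  e0=⟨1,0,0⟩ f→⟨2,3⟩ g→⟨1,2,3⟩ h→⟨4,4,2⟩ k→⟨3,4⟩
  e1=⟨0,1,0⟩ f→⟨3,0⟩ g→⟨3,4,1⟩ h→⟨0,1,2⟩ k→⟨3,2⟩
  e2=⟨0,0,1⟩ f→⟨4,3⟩ g→⟨3,3,2⟩ h→⟨4,3,0⟩ k→⟨0,2⟩
⟦path⟧: (3 3 0; 4 2 2)

Answer: (3 3 0; 4 2 2)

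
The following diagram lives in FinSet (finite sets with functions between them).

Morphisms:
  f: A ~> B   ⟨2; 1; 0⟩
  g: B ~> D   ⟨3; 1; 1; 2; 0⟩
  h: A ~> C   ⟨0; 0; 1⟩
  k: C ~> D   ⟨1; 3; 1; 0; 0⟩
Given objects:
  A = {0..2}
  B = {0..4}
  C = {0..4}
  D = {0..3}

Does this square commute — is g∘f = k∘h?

1) trace f;g:
  0 f~>2 g~>1
  1 f~>1 g~>1
  2 f~>0 g~>3
  composite₁ = ⟨1; 1; 3⟩
2) trace h;k:
  0 h~>0 k~>1
  1 h~>0 k~>1
  2 h~>1 k~>3
  composite₂ = ⟨1; 1; 3⟩
Equal? YES — commutes

Answer: COMMUTES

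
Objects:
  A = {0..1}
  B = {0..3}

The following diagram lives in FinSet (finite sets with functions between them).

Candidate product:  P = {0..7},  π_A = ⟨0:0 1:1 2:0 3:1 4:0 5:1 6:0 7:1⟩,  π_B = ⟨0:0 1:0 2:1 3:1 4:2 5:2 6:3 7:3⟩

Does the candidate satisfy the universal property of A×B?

|A|·|B| = 2·4 = 8;  |P| = 8
Check the pairing map k ↦ (π_A(k), π_B(k)):
  0 : (0,0)
  1 : (1,0)
  2 : (0,1)
  3 : (1,1)
  4 : (0,2)
  5 : (1,2)
  6 : (0,3)
  7 : (1,3)
distinct pairs in image: 8 / 8 needed
  → bijection onto A×B; projections well-typed.

Answer: VALID PRODUCT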